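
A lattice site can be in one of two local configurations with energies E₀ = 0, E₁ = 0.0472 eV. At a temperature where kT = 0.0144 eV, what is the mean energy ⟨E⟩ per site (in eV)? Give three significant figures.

0.00172 eV

Eᵢ/kT = 0, 3.2778.
Z = Σ e^(−Eᵢ/kT) = e^(−0) + e^(−3.2778) = 1.0000 + 0.037711 = 1.0377.
⟨E⟩ = Σ Eᵢ e^(−Eᵢ/kT) / Z = (0·1.0000 + 0.0472·0.037711) / 1.0377 = 0.00172 eV.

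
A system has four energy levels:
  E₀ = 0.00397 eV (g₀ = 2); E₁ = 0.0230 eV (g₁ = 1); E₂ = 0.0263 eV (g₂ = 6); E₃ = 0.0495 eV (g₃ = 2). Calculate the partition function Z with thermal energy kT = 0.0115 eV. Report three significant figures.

Z = 2.19

Eᵢ/kT = 0.34522, 2.0000, 2.2870, 4.3043.
Z = Σ gᵢe^(−Eᵢ/kT) = 2·e^(−0.34522) + 1·e^(−2.0000) + 6·e^(−2.2870) + 2·e^(−4.3043) = 1.4161 + 0.13534 + 0.60942 + 0.027021 = 2.1879.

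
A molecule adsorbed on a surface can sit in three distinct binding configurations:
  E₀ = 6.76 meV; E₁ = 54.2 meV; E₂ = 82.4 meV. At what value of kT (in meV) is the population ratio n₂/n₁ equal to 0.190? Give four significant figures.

16.98 meV

n₂/n₁ = exp[−(E₂−E₁)/kT] = 0.190.
⇒ (E₂−E₁)/kT = ln(1/0.190) = ln(5.26316) = 1.66073.
kT = 28.2 meV / 1.66073 = 16.98 meV.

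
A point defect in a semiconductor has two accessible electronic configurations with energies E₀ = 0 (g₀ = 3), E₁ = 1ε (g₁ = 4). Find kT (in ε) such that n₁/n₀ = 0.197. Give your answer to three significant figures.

n₁/n₀ = (g₁/g₀) exp[−(E₁−E₀)/kT] = 0.197.
⇒ (E₁−E₀)/kT = ln((4/3)/0.197) = ln(6.7682) = 1.9122.
kT = 1ε / 1.9122 = 0.523 ε.

0.523 ε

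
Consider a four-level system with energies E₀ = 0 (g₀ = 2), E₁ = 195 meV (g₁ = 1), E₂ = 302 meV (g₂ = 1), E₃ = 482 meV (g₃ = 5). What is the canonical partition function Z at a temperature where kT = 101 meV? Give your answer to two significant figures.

Z = 2.2

Eᵢ/kT = 0, 1.931, 2.990, 4.772.
Z = Σ gᵢe^(−Eᵢ/kT) = 2·e^(−0) + 1·e^(−1.931) + 1·e^(−2.990) + 5·e^(−4.772) = 2.000 + 0.1450 + 0.05029 + 0.04232 = 2.238.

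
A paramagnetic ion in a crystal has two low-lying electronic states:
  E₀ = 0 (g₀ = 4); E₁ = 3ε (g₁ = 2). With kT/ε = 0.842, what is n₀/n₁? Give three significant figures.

n₀/n₁ = (g₀/g₁) exp[−(E₀−E₁)/kT] = (4/2) × exp(−(-3ε)/(0.842ε)) = (4/2) × exp(3.5629) = 70.5.

70.5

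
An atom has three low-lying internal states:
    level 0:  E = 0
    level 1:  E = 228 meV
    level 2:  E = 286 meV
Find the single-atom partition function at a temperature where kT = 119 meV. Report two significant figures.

Z = 1.2

Eᵢ/kT = 0, 1.916, 2.403.
Z = Σ e^(−Eᵢ/kT) = e^(−0) + e^(−1.916) + e^(−2.403) = 1.000 + 0.1472 + 0.09045 = 1.238.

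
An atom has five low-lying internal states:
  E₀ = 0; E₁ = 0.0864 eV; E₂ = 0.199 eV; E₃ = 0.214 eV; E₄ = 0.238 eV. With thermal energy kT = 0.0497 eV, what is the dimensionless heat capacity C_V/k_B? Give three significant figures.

Eᵢ/kT = 0, 1.7384, 4.0040, 4.3058, 4.7887.
Z = Σ e^(−Eᵢ/kT) = e^(−0) + e^(−1.7384) + e^(−4.0040) + e^(−4.3058) + e^(−4.7887) = 1.0000 + 0.17580 + 0.018243 + 0.013490 + 0.0083233 = 1.2159.
⟨E⟩ = 0.019481 eV, ⟨E²⟩ = 0.0025693 eV².
C_V/k_B = (⟨E²⟩ − ⟨E⟩²)/(kT)² = (0.0025693 − 0.00037951)/0.0024701 = 0.887.

0.887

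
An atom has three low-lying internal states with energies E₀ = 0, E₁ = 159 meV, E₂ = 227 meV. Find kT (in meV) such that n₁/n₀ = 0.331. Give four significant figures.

n₁/n₀ = exp[−(E₁−E₀)/kT] = 0.331.
⇒ (E₁−E₀)/kT = ln(1/0.331) = ln(3.02115) = 1.10564.
kT = 159 meV / 1.10564 = 143.8 meV.

143.8 meV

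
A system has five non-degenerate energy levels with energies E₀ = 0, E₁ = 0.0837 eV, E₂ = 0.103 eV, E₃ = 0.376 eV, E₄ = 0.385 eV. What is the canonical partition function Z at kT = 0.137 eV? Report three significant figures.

Eᵢ/kT = 0, 0.61095, 0.75182, 2.7445, 2.8102.
Z = Σ e^(−Eᵢ/kT) = e^(−0) + e^(−0.61095) + e^(−0.75182) + e^(−2.7445) + e^(−2.8102) = 1.0000 + 0.54283 + 0.47151 + 0.064280 + 0.060193 = 2.1388.

Z = 2.14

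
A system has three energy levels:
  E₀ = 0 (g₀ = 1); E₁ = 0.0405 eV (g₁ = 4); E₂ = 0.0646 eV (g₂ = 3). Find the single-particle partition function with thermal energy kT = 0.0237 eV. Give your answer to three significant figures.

Z = 1.92

Eᵢ/kT = 0, 1.7089, 2.7257.
Z = Σ gᵢe^(−Eᵢ/kT) = 1·e^(−0) + 4·e^(−1.7089) + 3·e^(−2.7257) = 1.0000 + 0.72426 + 0.19650 = 1.9208.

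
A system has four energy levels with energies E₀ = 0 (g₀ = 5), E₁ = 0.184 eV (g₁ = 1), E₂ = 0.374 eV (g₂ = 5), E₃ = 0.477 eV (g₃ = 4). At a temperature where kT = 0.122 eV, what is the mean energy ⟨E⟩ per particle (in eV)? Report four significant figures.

Eᵢ/kT = 0, 1.50820, 3.06557, 3.90984.
Z = Σ gᵢe^(−Eᵢ/kT) = 5·e^(−0) + 1·e^(−1.50820) + 5·e^(−3.06557) + 4·e^(−3.90984) = 5.00000 + 0.221308 + 0.233136 + 0.0801748 = 5.53462.
⟨E⟩ = Σ Eᵢ gᵢe^(−Eᵢ/kT) / Z = (0·5.00000 + 0.184·0.221308 + 0.374·0.233136 + 0.477·0.0801748) / 5.53462 = 0.03002 eV.

0.03002 eV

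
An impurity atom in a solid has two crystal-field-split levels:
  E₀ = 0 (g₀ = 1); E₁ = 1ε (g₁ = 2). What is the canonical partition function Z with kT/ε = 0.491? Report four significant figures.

Eᵢ/kT = 0, 2.03666.
Z = Σ gᵢe^(−Eᵢ/kT) = 1·e^(−0) + 2·e^(−2.03666) = 1.00000 + 0.260927 = 1.26093.

Z = 1.261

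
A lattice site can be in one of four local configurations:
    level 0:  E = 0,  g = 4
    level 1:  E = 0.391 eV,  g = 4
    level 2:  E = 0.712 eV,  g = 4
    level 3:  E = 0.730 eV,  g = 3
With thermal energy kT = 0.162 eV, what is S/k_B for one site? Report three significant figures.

Eᵢ/kT = 0, 2.4136, 4.3951, 4.5062.
Z = Σ gᵢe^(−Eᵢ/kT) = 4·e^(−0) + 4·e^(−2.4136) + 4·e^(−4.3951) + 3·e^(−4.5062) = 4.0000 + 0.35797 + 0.049351 + 0.033121 = 4.4404.
⟨E⟩ = Σ EᵢPᵢ = 0.044879 eV.
S/k_B = ln Z + ⟨E⟩/kT = ln(4.4404) + 0.044879/0.162 = 1.4907 + 0.27703 = 1.77.

1.77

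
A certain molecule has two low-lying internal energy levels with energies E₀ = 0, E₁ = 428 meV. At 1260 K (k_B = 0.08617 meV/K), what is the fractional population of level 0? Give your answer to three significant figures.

k_BT = 0.08617 × 1260 K = 108.57 meV.
Eᵢ/kT = 0, 3.9422.
Z = Σ e^(−Eᵢ/kT) = e^(−0) + e^(−3.9422) = 1.0000 + 0.019405 = 1.0194.
P₀ = e^(−E₀/kT) / Z = 1.0000/1.0194 = 0.981.

0.981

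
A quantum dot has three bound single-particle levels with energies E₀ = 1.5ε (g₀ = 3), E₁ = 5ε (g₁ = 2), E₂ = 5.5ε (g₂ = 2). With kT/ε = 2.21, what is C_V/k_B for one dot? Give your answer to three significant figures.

Eᵢ/kT = 0.67873, 2.2624, 2.4887.
Z = Σ gᵢe^(−Eᵢ/kT) = 3·e^(−0.67873) + 2·e^(−2.2624) + 2·e^(−2.4887) = 1.5218 + 0.20820 + 0.16604 = 1.8960.
⟨E⟩ = 2.2347 ε, ⟨E²⟩ = 7.2003 ε².
C_V/k_B = (⟨E²⟩ − ⟨E⟩²)/(kT)² = (7.2003 − 4.9939)/4.8841 = 0.452.

0.452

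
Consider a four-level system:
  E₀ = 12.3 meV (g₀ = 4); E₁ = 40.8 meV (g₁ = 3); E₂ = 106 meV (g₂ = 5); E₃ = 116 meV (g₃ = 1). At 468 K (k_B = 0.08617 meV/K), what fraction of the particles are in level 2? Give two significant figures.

0.081

k_BT = 0.08617 × 468 K = 40.33 meV.
Eᵢ/kT = 0.3050, 1.012, 2.628, 2.876.
Z = Σ gᵢe^(−Eᵢ/kT) = 4·e^(−0.3050) + 3·e^(−1.012) + 5·e^(−2.628) + 1·e^(−2.876) = 2.948 + 1.090 + 0.3611 + 0.05636 = 4.455.
P₂ = g₂ e^(−E₂/kT) / Z = 0.3611/4.455 = 0.081.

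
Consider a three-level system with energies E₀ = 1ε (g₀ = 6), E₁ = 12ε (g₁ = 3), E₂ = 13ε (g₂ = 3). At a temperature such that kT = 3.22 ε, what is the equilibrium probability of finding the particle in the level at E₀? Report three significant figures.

Eᵢ/kT = 0.31056, 3.7267, 4.0373.
Z = Σ gᵢe^(−Eᵢ/kT) = 6·e^(−0.31056) + 3·e^(−3.7267) + 3·e^(−4.0373) = 4.3982 + 0.072216 + 0.052935 = 4.5234.
P₀ = g₀ e^(−E₀/kT) / Z = 4.3982/4.5234 = 0.972.

0.972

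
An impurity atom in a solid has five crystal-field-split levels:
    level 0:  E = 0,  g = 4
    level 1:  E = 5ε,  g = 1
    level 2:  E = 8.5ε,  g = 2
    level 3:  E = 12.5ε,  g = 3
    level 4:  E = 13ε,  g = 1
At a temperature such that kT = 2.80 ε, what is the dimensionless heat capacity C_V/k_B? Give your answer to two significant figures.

Eᵢ/kT = 0, 1.786, 3.036, 4.464, 4.643.
Z = Σ gᵢe^(−Eᵢ/kT) = 4·e^(−0) + 1·e^(−1.786) + 2·e^(−3.036) + 3·e^(−4.464) + 1·e^(−4.643) = 4.000 + 0.1676 + 0.09605 + 0.03455 + 0.009629 = 4.308.
⟨E⟩ = 0.5133 ε, ⟨E²⟩ = 4.214 ε².
C_V/k_B = (⟨E²⟩ − ⟨E⟩²)/(kT)² = (4.214 − 0.2635)/7.840 = 0.50.

0.50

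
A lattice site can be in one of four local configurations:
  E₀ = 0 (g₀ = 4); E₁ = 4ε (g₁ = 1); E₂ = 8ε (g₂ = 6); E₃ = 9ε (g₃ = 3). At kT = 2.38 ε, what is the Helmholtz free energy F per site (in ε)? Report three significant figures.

Eᵢ/kT = 0, 1.6807, 3.3613, 3.7815.
Z = Σ gᵢe^(−Eᵢ/kT) = 4·e^(−0) + 1·e^(−1.6807) + 6·e^(−3.3613) + 3·e^(−3.7815) = 4.0000 + 0.18624 + 0.20814 + 0.068365 = 4.4627.
F = −kT ln Z = −2.38 × ln(4.4627) = −2.38 × 1.4958 = -3.56 ε.

-3.56 ε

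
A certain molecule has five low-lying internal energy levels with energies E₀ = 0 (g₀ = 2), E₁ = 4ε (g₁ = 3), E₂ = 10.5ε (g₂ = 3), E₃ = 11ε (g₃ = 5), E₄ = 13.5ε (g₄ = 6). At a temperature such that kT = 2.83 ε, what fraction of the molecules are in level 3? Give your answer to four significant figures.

Eᵢ/kT = 0, 1.41343, 3.71025, 3.88693, 4.77032.
Z = Σ gᵢe^(−Eᵢ/kT) = 2·e^(−0) + 3·e^(−1.41343) + 3·e^(−3.71025) + 5·e^(−3.88693) + 6·e^(−4.77032) = 2.00000 + 0.729922 + 0.0734142 + 0.102541 + 0.0508660 = 2.95674.
P₃ = g₃ e^(−E₃/kT) / Z = 0.102541/2.95674 = 0.03468.

0.03468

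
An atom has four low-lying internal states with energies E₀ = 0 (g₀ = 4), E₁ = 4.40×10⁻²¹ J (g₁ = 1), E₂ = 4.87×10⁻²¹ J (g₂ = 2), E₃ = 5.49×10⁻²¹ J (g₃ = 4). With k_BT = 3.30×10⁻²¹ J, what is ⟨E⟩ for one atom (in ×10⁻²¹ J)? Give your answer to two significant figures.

Eᵢ/kT = 0, 1.333, 1.476, 1.664.
Z = Σ gᵢe^(−Eᵢ/kT) = 4·e^(−0) + 1·e^(−1.333) + 2·e^(−1.476) + 4·e^(−1.664) = 4.000 + 0.2637 + 0.4571 + 0.7575 = 5.478.
⟨E⟩ = Σ Eᵢ gᵢe^(−Eᵢ/kT) / Z = (0·4.000 + 4.40·0.2637 + 4.87·0.4571 + 5.49·0.7575) / 5.478 = 1.4 ×10⁻²¹ J.

1.4 ×10⁻²¹ J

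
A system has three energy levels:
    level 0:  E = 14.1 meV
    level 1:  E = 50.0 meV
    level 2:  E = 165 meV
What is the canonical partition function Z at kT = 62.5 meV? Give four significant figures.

Eᵢ/kT = 0.225600, 0.800000, 2.64000.
Z = Σ e^(−Eᵢ/kT) = e^(−0.225600) + e^(−0.800000) + e^(−2.64000) = 0.798037 + 0.449329 + 0.0713613 = 1.31873.

Z = 1.319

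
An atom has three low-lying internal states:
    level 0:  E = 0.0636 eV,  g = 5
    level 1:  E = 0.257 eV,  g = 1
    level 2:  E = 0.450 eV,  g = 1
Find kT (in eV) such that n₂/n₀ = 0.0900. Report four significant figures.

n₂/n₀ = (g₂/g₀) exp[−(E₂−E₀)/kT] = 0.0900.
⇒ (E₂−E₀)/kT = ln((1/5)/0.0900) = ln(2.22222) = 0.798507.
kT = 0.3864 eV / 0.798507 = 0.4839 eV.

0.4839 eV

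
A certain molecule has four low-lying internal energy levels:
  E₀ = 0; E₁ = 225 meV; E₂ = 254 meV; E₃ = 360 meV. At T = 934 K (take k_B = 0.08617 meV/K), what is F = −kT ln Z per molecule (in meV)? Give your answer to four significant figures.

-8.767 meV

k_BT = 0.08617 × 934 K = 80.4828 meV.
Eᵢ/kT = 0, 2.79563, 3.15595, 4.47301.
Z = Σ e^(−Eᵢ/kT) = e^(−0) + e^(−2.79563) + e^(−3.15595) + e^(−4.47301) = 1.00000 + 0.0610764 + 0.0425979 + 0.0114129 = 1.11509.
F = −kT ln Z = −80.4828 × ln(1.11509) = −80.4828 × 0.108935 = -8.767 meV.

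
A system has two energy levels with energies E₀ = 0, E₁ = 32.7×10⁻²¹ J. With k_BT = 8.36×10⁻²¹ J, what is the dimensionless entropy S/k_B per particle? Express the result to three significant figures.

0.0965

Eᵢ/kT = 0, 3.9115.
Z = Σ e^(−Eᵢ/kT) = e^(−0) + e^(−3.9115) = 1.0000 + 0.020010 = 1.0200.
⟨E⟩ = Σ EᵢPᵢ = 0.64150 ×10⁻²¹ J.
S/k_B = ln Z + ⟨E⟩/kT = ln(1.0200) + 0.64150/8.36 = 0.019803 + 0.076734 = 0.0965.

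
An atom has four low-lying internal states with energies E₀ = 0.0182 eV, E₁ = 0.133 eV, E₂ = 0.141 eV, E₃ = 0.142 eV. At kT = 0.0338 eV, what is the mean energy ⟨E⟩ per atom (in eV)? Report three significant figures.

0.0277 eV

Eᵢ/kT = 0.53846, 3.9349, 4.1716, 4.2012.
Z = Σ e^(−Eᵢ/kT) = e^(−0.53846) + e^(−3.9349) + e^(−4.1716) + e^(−4.2012) = 0.58365 + 0.019548 + 0.015428 + 0.014978 = 0.63360.
⟨E⟩ = Σ Eᵢ e^(−Eᵢ/kT) / Z = (0.0182·0.58365 + 0.133·0.019548 + 0.141·0.015428 + 0.142·0.014978) / 0.63360 = 0.0277 eV.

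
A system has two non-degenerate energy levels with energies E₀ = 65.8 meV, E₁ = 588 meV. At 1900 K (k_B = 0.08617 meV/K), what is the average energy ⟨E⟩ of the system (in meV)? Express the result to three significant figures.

k_BT = 0.08617 × 1900 K = 163.72 meV.
Eᵢ/kT = 0.40191, 3.5915.
Z = Σ e^(−Eᵢ/kT) = e^(−0.40191) + e^(−3.5915) = 0.66904 + 0.027557 = 0.69660.
⟨E⟩ = Σ Eᵢ e^(−Eᵢ/kT) / Z = (65.8·0.66904 + 588·0.027557) / 0.69660 = 86.5 meV.

86.5 meV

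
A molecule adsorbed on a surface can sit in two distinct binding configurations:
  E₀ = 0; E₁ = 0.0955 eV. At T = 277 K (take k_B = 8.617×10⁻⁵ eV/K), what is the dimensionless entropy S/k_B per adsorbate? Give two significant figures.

k_BT = 8.617×10⁻⁵ × 277 K = 0.02387 eV.
Eᵢ/kT = 0, 4.001.
Z = Σ e^(−Eᵢ/kT) = e^(−0) + e^(−4.001) = 1.000 + 0.01830 = 1.018.
⟨E⟩ = Σ EᵢPᵢ = 0.001717 eV.
S/k_B = ln Z + ⟨E⟩/kT = ln(1.018) + 0.001717/0.02387 = 0.01784 + 0.07193 = 0.090.

0.090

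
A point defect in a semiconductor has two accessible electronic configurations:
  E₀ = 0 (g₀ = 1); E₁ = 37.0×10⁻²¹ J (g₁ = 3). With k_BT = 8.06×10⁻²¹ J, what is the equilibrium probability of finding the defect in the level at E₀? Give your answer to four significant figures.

0.9705

Eᵢ/kT = 0, 4.59057.
Z = Σ gᵢe^(−Eᵢ/kT) = 1·e^(−0) + 3·e^(−4.59057) = 1.00000 + 0.0304412 = 1.03044.
P₀ = g₀ e^(−E₀/kT) / Z = 1.00000/1.03044 = 0.9705.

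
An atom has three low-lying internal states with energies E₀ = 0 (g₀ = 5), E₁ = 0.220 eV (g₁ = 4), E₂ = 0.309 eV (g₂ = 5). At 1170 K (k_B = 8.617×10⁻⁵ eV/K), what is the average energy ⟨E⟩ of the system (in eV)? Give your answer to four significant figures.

0.03014 eV

k_BT = 8.617×10⁻⁵ × 1170 K = 0.100819 eV.
Eᵢ/kT = 0, 2.18213, 3.06490.
Z = Σ gᵢe^(−Eᵢ/kT) = 5·e^(−0) + 4·e^(−2.18213) + 5·e^(−3.06490) = 5.00000 + 0.451204 + 0.233293 = 5.68450.
⟨E⟩ = Σ Eᵢ gᵢe^(−Eᵢ/kT) / Z = (0·5.00000 + 0.220·0.451204 + 0.309·0.233293) / 5.68450 = 0.03014 eV.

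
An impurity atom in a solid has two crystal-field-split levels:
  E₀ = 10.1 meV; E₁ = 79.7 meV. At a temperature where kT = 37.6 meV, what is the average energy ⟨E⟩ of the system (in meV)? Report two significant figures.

Eᵢ/kT = 0.2686, 2.120.
Z = Σ e^(−Eᵢ/kT) = e^(−0.2686) + e^(−2.120) = 0.7644 + 0.1200 = 0.8844.
⟨E⟩ = Σ Eᵢ e^(−Eᵢ/kT) / Z = (10.1·0.7644 + 79.7·0.1200) / 0.8844 = 20 meV.

20 meV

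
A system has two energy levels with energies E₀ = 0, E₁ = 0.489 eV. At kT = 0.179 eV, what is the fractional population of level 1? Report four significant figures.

Eᵢ/kT = 0, 2.73184.
Z = Σ e^(−Eᵢ/kT) = e^(−0) + e^(−2.73184) = 1.00000 + 0.0650994 = 1.06510.
P₁ = e^(−E₁/kT) / Z = 0.0650994/1.06510 = 0.06112.

0.06112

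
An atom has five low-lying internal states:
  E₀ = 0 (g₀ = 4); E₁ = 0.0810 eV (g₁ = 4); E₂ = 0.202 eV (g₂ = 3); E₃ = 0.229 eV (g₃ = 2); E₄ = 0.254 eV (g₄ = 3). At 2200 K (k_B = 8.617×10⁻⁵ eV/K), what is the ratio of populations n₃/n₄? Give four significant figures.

k_BT = 8.617×10⁻⁵ × 2200 K = 0.189574 eV.
n₃/n₄ = (g₃/g₄) exp[−(E₃−E₄)/kT] = (2/3) × exp(−(-0.025 eV)/(0.189574 eV)) = (2/3) × exp(0.131875) = 0.7606.

0.7606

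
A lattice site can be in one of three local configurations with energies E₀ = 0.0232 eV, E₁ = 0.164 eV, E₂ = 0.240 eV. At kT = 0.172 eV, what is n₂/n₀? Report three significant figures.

0.284

n₂/n₀ = exp[−(E₂−E₀)/kT] = exp(−(0.2168 eV)/(0.172 eV)) = exp(-1.2605) = 0.284.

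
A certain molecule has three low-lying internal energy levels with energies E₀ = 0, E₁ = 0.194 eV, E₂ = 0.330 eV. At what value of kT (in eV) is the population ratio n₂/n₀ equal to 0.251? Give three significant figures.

0.239 eV

n₂/n₀ = exp[−(E₂−E₀)/kT] = 0.251.
⇒ (E₂−E₀)/kT = ln(1/0.251) = ln(3.9841) = 1.3823.
kT = 0.330 eV / 1.3823 = 0.239 eV.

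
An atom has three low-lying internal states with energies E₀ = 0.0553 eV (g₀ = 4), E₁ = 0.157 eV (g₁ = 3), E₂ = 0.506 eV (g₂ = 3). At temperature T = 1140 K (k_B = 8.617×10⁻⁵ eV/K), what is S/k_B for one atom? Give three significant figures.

1.87

k_BT = 8.617×10⁻⁵ × 1140 K = 0.098234 eV.
Eᵢ/kT = 0.56294, 1.5982, 5.1510.
Z = Σ gᵢe^(−Eᵢ/kT) = 4·e^(−0.56294) + 3·e^(−1.5982) + 3·e^(−5.1510) = 2.2781 + 0.60678 + 0.017381 = 2.9023.
⟨E⟩ = Σ EᵢPᵢ = 0.079261 eV.
S/k_B = ln Z + ⟨E⟩/kT = ln(2.9023) + 0.079261/0.098234 = 1.0655 + 0.80686 = 1.87.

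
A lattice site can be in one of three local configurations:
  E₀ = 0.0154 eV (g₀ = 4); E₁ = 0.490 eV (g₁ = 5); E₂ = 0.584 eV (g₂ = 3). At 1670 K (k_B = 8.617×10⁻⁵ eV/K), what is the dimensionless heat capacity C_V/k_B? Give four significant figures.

k_BT = 8.617×10⁻⁵ × 1670 K = 0.143904 eV.
Eᵢ/kT = 0.107016, 3.40505, 4.05826.
Z = Σ gᵢe^(−Eᵢ/kT) = 4·e^(−0.107016) + 5·e^(−3.40505) + 3·e^(−4.05826) = 3.59405 + 0.166026 + 0.0518372 = 3.81191.
⟨E⟩ = 0.0438032 eV, ⟨E²⟩ = 0.0153190 eV².
C_V/k_B = (⟨E²⟩ − ⟨E⟩²)/(kT)² = (0.0153190 − 0.00191872)/0.0207084 = 0.6471.

0.6471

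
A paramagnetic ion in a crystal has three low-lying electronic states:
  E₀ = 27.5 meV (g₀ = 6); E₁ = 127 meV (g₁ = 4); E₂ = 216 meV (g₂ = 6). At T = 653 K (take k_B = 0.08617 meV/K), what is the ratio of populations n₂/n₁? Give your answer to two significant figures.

0.31

k_BT = 0.08617 × 653 K = 56.27 meV.
n₂/n₁ = (g₂/g₁) exp[−(E₂−E₁)/kT] = (6/4) × exp(−(89 meV)/(56.27 meV)) = (6/4) × exp(-1.582) = 0.31.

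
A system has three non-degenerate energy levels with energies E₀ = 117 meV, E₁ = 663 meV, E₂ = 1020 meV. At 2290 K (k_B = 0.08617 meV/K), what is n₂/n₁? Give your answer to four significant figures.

k_BT = 0.08617 × 2290 K = 197.329 meV.
n₂/n₁ = exp[−(E₂−E₁)/kT] = exp(−(357 meV)/(197.329 meV)) = exp(-1.80916) = 0.1638.

0.1638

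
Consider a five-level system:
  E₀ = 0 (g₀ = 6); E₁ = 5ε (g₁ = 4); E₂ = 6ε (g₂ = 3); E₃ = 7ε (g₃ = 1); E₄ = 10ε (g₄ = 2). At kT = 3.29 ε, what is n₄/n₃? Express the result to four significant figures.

0.8036

n₄/n₃ = (g₄/g₃) exp[−(E₄−E₃)/kT] = (2/1) × exp(−(3ε)/(3.29ε)) = (2/1) × exp(-0.911854) = 0.8036.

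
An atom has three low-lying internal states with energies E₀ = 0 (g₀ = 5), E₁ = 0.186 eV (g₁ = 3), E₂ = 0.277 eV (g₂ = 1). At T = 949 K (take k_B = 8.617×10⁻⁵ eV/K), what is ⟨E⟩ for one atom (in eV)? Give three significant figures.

0.0125 eV

k_BT = 8.617×10⁻⁵ × 949 K = 0.081775 eV.
Eᵢ/kT = 0, 2.2745, 3.3873.
Z = Σ gᵢe^(−Eᵢ/kT) = 5·e^(−0) + 3·e^(−2.2745) + 1·e^(−3.3873) = 5.0000 + 0.30854 + 0.033800 = 5.3423.
⟨E⟩ = Σ Eᵢ gᵢe^(−Eᵢ/kT) / Z = (0·5.0000 + 0.186·0.30854 + 0.277·0.033800) / 5.3423 = 0.0125 eV.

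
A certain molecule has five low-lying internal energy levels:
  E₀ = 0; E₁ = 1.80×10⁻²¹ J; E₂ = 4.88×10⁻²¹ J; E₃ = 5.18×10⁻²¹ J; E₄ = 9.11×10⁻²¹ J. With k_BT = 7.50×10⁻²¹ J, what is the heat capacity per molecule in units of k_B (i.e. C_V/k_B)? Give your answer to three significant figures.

0.146

Eᵢ/kT = 0, 0.24000, 0.65067, 0.69067, 1.2147.
Z = Σ e^(−Eᵢ/kT) = e^(−0) + e^(−0.24000) + e^(−0.65067) + e^(−0.69067) + e^(−1.2147) = 1.0000 + 0.78663 + 0.52170 + 0.50124 + 0.29680 = 3.1064.
⟨E⟩ = 2.9816, ⟨E²⟩ = 17.079.
C_V/k_B = (⟨E²⟩ − ⟨E⟩²)/(kT)² = (17.079 − 8.8899)/56.250 = 0.146.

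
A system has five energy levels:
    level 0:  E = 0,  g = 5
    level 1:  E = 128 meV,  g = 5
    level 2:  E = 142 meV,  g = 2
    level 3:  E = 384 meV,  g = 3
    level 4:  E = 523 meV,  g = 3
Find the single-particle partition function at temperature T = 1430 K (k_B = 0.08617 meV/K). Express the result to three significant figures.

Z = 7.58

k_BT = 0.08617 × 1430 K = 123.22 meV.
Eᵢ/kT = 0, 1.0388, 1.1524, 3.1164, 4.2444.
Z = Σ gᵢe^(−Eᵢ/kT) = 5·e^(−0) + 5·e^(−1.0388) + 2·e^(−1.1524) + 3·e^(−3.1164) + 3·e^(−4.2444) = 5.0000 + 1.7694 + 0.63176 + 0.13295 + 0.043033 = 7.5771.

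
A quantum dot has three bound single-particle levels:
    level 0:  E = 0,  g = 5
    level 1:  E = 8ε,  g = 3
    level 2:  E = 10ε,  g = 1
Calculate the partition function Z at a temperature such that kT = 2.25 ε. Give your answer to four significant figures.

Eᵢ/kT = 0, 3.55556, 4.44444.
Z = Σ gᵢe^(−Eᵢ/kT) = 5·e^(−0) + 3·e^(−3.55556) + 1·e^(−4.44444) = 5.00000 + 0.0856961 + 0.0117437 = 5.09744.

Z = 5.097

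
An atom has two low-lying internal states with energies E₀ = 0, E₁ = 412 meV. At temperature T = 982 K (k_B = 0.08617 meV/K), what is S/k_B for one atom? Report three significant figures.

0.0448

k_BT = 0.08617 × 982 K = 84.619 meV.
Eᵢ/kT = 0, 4.8689.
Z = Σ e^(−Eᵢ/kT) = e^(−0) + e^(−4.8689) = 1.0000 + 0.0076818 = 1.0077.
⟨E⟩ = Σ EᵢPᵢ = 3.1407 meV.
S/k_B = ln Z + ⟨E⟩/kT = ln(1.0077) + 3.1407/84.619 = 0.0076705 + 0.037116 = 0.0448.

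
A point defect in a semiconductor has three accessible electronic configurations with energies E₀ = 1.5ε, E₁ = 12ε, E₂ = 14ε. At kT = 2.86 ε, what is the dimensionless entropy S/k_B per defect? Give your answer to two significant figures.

Eᵢ/kT = 0.5245, 4.196, 4.895.
Z = Σ e^(−Eᵢ/kT) = e^(−0.5245) + e^(−4.196) + e^(−4.895) = 0.5919 + 0.01506 + 0.007484 = 0.6144.
⟨E⟩ = Σ EᵢPᵢ = 1.910 ε.
S/k_B = ln Z + ⟨E⟩/kT = ln(0.6144) + 1.910/2.86 = -0.4871 + 0.6678 = 0.18.

0.18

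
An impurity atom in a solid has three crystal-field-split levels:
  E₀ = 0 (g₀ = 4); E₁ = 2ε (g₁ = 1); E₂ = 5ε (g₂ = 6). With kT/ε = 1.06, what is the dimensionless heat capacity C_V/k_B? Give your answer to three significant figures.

Eᵢ/kT = 0, 1.8868, 4.7170.
Z = Σ gᵢe^(−Eᵢ/kT) = 4·e^(−0) + 1·e^(−1.8868) + 6·e^(−4.7170) = 4.0000 + 0.15156 + 0.053652 = 4.2052.
⟨E⟩ = 0.13587 ε, ⟨E²⟩ = 0.46313 ε².
C_V/k_B = (⟨E²⟩ − ⟨E⟩²)/(kT)² = (0.46313 − 0.018461)/1.1236 = 0.396.

0.396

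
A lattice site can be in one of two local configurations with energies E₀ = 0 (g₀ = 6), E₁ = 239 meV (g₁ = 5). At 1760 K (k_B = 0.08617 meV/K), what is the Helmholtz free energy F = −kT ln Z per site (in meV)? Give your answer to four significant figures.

k_BT = 0.08617 × 1760 K = 151.659 meV.
Eᵢ/kT = 0, 1.57590.
Z = Σ gᵢe^(−Eᵢ/kT) = 6·e^(−0) + 5·e^(−1.57590) = 6.00000 + 1.03411 = 7.03411.
F = −kT ln Z = −151.659 × ln(7.03411) = −151.659 × 1.95077 = -295.9 meV.

-295.9 meV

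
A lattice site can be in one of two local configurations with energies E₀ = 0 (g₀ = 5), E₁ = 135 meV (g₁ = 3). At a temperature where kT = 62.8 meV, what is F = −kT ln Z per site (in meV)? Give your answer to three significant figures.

-105 meV

Eᵢ/kT = 0, 2.1497.
Z = Σ gᵢe^(−Eᵢ/kT) = 5·e^(−0) + 3·e^(−2.1497) = 5.0000 + 0.34956 = 5.3496.
F = −kT ln Z = −62.8 × ln(5.3496) = −62.8 × 1.6770 = -105 meV.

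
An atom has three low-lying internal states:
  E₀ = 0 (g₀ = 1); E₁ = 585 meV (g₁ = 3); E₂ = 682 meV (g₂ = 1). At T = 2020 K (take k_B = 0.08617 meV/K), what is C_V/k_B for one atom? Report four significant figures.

k_BT = 0.08617 × 2020 K = 174.063 meV.
Eᵢ/kT = 0, 3.36085, 3.91812.
Z = Σ gᵢe^(−Eᵢ/kT) = 1·e^(−0) + 3·e^(−3.36085) + 1·e^(−3.91812) = 1.00000 + 0.104117 + 0.0198784 = 1.12400.
⟨E⟩ = 66.2505 meV, ⟨E²⟩ = 39926.5 meV².
C_V/k_B = (⟨E²⟩ − ⟨E⟩²)/(kT)² = (39926.5 − 4389.13)/30297.9 = 1.173.

1.173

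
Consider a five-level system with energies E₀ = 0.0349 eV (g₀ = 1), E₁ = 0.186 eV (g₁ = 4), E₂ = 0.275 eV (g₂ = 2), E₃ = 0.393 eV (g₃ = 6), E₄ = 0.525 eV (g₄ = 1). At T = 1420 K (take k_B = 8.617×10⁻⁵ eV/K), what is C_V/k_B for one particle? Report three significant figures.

k_BT = 8.617×10⁻⁵ × 1420 K = 0.12236 eV.
Eᵢ/kT = 0.28522, 1.5201, 2.2475, 3.2118, 4.2906.
Z = Σ gᵢe^(−Eᵢ/kT) = 1·e^(−0.28522) + 4·e^(−1.5201) + 2·e^(−2.2475) + 6·e^(−3.2118) + 1·e^(−4.2906) = 0.75185 + 0.87476 + 0.21133 + 0.24170 + 0.013697 = 2.0933.
⟨E⟩ = 0.16684 eV, ⟨E²⟩ = 0.042166 eV².
C_V/k_B = (⟨E²⟩ − ⟨E⟩²)/(kT)² = (0.042166 − 0.027836)/0.014972 = 0.957.

0.957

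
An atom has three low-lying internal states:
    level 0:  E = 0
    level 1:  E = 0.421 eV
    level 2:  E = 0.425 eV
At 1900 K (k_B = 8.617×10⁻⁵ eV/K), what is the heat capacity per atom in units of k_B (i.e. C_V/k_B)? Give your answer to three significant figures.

k_BT = 8.617×10⁻⁵ × 1900 K = 0.16372 eV.
Eᵢ/kT = 0, 2.5715, 2.5959.
Z = Σ e^(−Eᵢ/kT) = e^(−0) + e^(−2.5715) + e^(−2.5959) = 1.0000 + 0.076421 + 0.074579 = 1.1510.
⟨E⟩ = 0.055490 eV, ⟨E²⟩ = 0.023472 eV².
C_V/k_B = (⟨E²⟩ − ⟨E⟩²)/(kT)² = (0.023472 − 0.0030791)/0.026804 = 0.761.

0.761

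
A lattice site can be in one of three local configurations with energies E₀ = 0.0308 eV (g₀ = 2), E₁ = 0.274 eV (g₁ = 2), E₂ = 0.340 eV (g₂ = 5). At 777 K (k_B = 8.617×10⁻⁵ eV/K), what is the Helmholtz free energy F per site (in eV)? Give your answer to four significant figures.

-0.01895 eV

k_BT = 8.617×10⁻⁵ × 777 K = 0.0669541 eV.
Eᵢ/kT = 0.460017, 4.09236, 5.07811.
Z = Σ gᵢe^(−Eᵢ/kT) = 2·e^(−0.460017) + 2·e^(−4.09236) + 5·e^(−5.07811) = 1.26255 + 0.0333996 + 0.0311584 = 1.32711.
F = −kT ln Z = −0.0669541 × ln(1.32711) = −0.0669541 × 0.283004 = -0.01895 eV.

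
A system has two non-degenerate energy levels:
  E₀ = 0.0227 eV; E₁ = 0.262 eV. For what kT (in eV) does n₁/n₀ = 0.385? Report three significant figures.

0.251 eV

n₁/n₀ = exp[−(E₁−E₀)/kT] = 0.385.
⇒ (E₁−E₀)/kT = ln(1/0.385) = ln(2.5974) = 0.95451.
kT = 0.2393 eV / 0.95451 = 0.251 eV.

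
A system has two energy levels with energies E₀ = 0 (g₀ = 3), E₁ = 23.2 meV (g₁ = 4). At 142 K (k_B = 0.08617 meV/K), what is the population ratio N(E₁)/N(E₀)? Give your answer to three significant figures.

k_BT = 0.08617 × 142 K = 12.236 meV.
n₁/n₀ = (g₁/g₀) exp[−(E₁−E₀)/kT] = (4/3) × exp(−(23.2 meV)/(12.236 meV)) = (4/3) × exp(-1.8960) = 0.200.

0.200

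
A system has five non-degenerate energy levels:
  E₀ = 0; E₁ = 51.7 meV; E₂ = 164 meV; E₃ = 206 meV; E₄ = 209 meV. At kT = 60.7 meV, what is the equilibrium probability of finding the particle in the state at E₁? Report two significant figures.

0.27

Eᵢ/kT = 0, 0.8517, 2.702, 3.394, 3.443.
Z = Σ e^(−Eᵢ/kT) = e^(−0) + e^(−0.8517) + e^(−2.702) + e^(−3.394) + e^(−3.443) = 1.000 + 0.4267 + 0.06707 + 0.03357 + 0.03197 = 1.559.
P₁ = e^(−E₁/kT) / Z = 0.4267/1.559 = 0.27.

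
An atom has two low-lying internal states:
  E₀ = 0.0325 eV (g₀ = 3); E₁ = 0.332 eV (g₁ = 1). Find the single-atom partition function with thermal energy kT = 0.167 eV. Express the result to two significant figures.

Eᵢ/kT = 0.1946, 1.988.
Z = Σ gᵢe^(−Eᵢ/kT) = 3·e^(−0.1946) + 1·e^(−1.988) = 2.469 + 0.1370 = 2.606.

Z = 2.6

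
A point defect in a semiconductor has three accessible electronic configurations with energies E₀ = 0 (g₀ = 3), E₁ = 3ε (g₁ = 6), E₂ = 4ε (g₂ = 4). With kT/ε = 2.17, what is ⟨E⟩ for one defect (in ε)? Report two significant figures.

Eᵢ/kT = 0, 1.382, 1.843.
Z = Σ gᵢe^(−Eᵢ/kT) = 3·e^(−0) + 6·e^(−1.382) + 4·e^(−1.843) = 3.000 + 1.506 + 0.6334 = 5.139.
⟨E⟩ = Σ Eᵢ gᵢe^(−Eᵢ/kT) / Z = (0·3.000 + 3·1.506 + 4·0.6334) / 5.139 = 1.4 ε.

1.4 ε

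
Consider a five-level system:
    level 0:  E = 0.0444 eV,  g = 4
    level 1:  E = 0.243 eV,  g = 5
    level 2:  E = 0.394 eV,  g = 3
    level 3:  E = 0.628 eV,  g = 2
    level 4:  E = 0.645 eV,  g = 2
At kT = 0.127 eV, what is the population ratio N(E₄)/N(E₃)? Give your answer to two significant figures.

0.87

n₄/n₃ = (g₄/g₃) exp[−(E₄−E₃)/kT] = (2/2) × exp(−(0.017 eV)/(0.127 eV)) = (2/2) × exp(-0.1339) = 0.87.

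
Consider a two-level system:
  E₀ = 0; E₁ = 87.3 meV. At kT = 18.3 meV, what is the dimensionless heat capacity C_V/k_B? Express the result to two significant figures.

0.19

Eᵢ/kT = 0, 4.770.
Z = Σ e^(−Eᵢ/kT) = e^(−0) + e^(−4.770) = 1.000 + 0.008480 = 1.008.
⟨E⟩ = 0.7344 meV, ⟨E²⟩ = 64.12 meV².
C_V/k_B = (⟨E²⟩ − ⟨E⟩²)/(kT)² = (64.12 − 0.5393)/334.9 = 0.19.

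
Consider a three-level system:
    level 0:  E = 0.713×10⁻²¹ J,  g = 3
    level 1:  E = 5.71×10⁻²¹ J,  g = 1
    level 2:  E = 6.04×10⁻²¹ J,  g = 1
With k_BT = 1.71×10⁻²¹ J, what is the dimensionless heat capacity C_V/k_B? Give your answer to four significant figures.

Eᵢ/kT = 0.416959, 3.33918, 3.53216.
Z = Σ gᵢe^(−Eᵢ/kT) = 3·e^(−0.416959) + 1·e^(−3.33918) + 1·e^(−3.53216) = 1.97714 + 0.0354660 + 0.0292417 = 2.04185.
⟨E⟩ = 0.876084, ⟨E²⟩ = 1.58104.
C_V/k_B = (⟨E²⟩ − ⟨E⟩²)/(kT)² = (1.58104 − 0.767523)/2.92410 = 0.2782.

0.2782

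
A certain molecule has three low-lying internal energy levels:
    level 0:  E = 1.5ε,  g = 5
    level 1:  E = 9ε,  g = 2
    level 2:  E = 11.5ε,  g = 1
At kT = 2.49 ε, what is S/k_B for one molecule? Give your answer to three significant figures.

Eᵢ/kT = 0.60241, 3.6145, 4.6185.
Z = Σ gᵢe^(−Eᵢ/kT) = 5·e^(−0.60241) + 2·e^(−3.6145) + 1·e^(−4.6185) = 2.7375 + 0.053861 + 0.0098676 = 2.8012.
⟨E⟩ = Σ EᵢPᵢ = 1.6795 ε.
S/k_B = ln Z + ⟨E⟩/kT = ln(2.8012) + 1.6795/2.49 = 1.0300 + 0.67450 = 1.70.

1.70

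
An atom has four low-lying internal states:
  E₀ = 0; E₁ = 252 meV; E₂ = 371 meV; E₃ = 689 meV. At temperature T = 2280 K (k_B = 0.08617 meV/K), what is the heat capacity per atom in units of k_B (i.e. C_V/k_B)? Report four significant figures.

0.6736

k_BT = 0.08617 × 2280 K = 196.468 meV.
Eᵢ/kT = 0, 1.28265, 1.88835, 3.50693.
Z = Σ e^(−Eᵢ/kT) = e^(−0) + e^(−1.28265) + e^(−1.88835) + e^(−3.50693) = 1.00000 + 0.277301 + 0.151321 + 0.0299888 = 1.45861.
⟨E⟩ = 100.563 meV, ⟨E²⟩ = 36112.5 meV².
C_V/k_B = (⟨E²⟩ − ⟨E⟩²)/(kT)² = (36112.5 − 10112.9)/38599.7 = 0.6736.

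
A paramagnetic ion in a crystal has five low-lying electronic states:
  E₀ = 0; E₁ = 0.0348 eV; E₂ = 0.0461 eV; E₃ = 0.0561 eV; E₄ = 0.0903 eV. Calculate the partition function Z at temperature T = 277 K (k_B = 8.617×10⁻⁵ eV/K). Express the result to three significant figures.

k_BT = 8.617×10⁻⁵ × 277 K = 0.023869 eV.
Eᵢ/kT = 0, 1.4580, 1.9314, 2.3503, 3.7831.
Z = Σ e^(−Eᵢ/kT) = e^(−0) + e^(−1.4580) + e^(−1.9314) + e^(−2.3503) + e^(−3.7831) = 1.0000 + 0.23270 + 0.14495 + 0.095341 + 0.022752 = 1.4957.

Z = 1.50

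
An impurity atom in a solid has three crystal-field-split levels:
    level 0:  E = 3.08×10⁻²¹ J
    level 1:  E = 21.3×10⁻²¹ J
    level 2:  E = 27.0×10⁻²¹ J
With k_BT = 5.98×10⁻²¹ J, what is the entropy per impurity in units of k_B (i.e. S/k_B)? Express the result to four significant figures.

0.2683

Eᵢ/kT = 0.515050, 3.56187, 4.51505.
Z = Σ e^(−Eᵢ/kT) = e^(−0.515050) + e^(−3.56187) + e^(−4.51505) = 0.597471 + 0.0283857 + 0.0109431 = 0.636800.
⟨E⟩ = Σ EᵢPᵢ = 4.30322 ×10⁻²¹ J.
S/k_B = ln Z + ⟨E⟩/kT = ln(0.636800) + 4.30322/5.98 = -0.451300 + 0.719602 = 0.2683.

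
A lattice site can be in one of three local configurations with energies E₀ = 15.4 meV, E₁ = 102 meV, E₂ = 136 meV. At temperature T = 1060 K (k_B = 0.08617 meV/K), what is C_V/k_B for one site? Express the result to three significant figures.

k_BT = 0.08617 × 1060 K = 91.340 meV.
Eᵢ/kT = 0.16860, 1.1167, 1.4889.
Z = Σ e^(−Eᵢ/kT) = e^(−0.16860) + e^(−1.1167) + e^(−1.4889) = 0.84485 + 0.32736 + 0.22562 = 1.3978.
⟨E⟩ = 55.148 meV, ⟨E²⟩ = 5565.4 meV².
C_V/k_B = (⟨E²⟩ − ⟨E⟩²)/(kT)² = (5565.4 − 3041.3)/8343.0 = 0.303.

0.303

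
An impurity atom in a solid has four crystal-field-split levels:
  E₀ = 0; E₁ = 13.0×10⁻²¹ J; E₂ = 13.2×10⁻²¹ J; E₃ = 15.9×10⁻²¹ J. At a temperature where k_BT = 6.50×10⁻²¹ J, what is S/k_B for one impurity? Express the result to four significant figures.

Eᵢ/kT = 0, 2.00000, 2.03077, 2.44615.
Z = Σ e^(−Eᵢ/kT) = e^(−0) + e^(−2.00000) + e^(−2.03077) + e^(−2.44615) = 1.00000 + 0.135335 + 0.131234 + 0.0866265 = 1.35320.
⟨E⟩ = Σ EᵢPᵢ = 3.59814 ×10⁻²¹ J.
S/k_B = ln Z + ⟨E⟩/kT = ln(1.35320) + 3.59814/6.50 = 0.302472 + 0.553560 = 0.8560.

0.8560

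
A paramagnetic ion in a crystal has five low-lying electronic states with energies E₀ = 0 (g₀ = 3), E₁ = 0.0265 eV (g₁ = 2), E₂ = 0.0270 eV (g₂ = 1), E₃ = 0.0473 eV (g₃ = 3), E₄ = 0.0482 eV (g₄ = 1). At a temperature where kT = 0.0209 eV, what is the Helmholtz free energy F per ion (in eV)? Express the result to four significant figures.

-0.03024 eV

Eᵢ/kT = 0, 1.26794, 1.29187, 2.26316, 2.30622.
Z = Σ gᵢe^(−Eᵢ/kT) = 3·e^(−0) + 2·e^(−1.26794) + 1·e^(−1.29187) + 3·e^(−2.26316) + 1·e^(−2.30622) = 3.00000 + 0.562821 + 0.274757 + 0.312064 + 0.0996372 = 4.24928.
F = −kT ln Z = −0.0209 × ln(4.24928) = −0.0209 × 1.44675 = -0.03024 eV.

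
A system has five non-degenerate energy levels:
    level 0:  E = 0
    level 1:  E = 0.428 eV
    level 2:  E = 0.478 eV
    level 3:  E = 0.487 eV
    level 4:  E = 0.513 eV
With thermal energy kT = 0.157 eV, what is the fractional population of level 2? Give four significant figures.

0.03981

Eᵢ/kT = 0, 2.72611, 3.04459, 3.10191, 3.26752.
Z = Σ e^(−Eᵢ/kT) = e^(−0) + e^(−2.72611) + e^(−3.04459) + e^(−3.10191) + e^(−3.26752) = 1.00000 + 0.0654735 + 0.0476158 + 0.0449632 + 0.0381008 = 1.19615.
P₂ = e^(−E₂/kT) / Z = 0.0476158/1.19615 = 0.03981.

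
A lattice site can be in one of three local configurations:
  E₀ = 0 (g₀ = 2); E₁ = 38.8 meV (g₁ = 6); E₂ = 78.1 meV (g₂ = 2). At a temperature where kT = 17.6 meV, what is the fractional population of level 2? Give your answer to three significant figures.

0.00881

Eᵢ/kT = 0, 2.2045, 4.4375.
Z = Σ gᵢe^(−Eᵢ/kT) = 2·e^(−0) + 6·e^(−2.2045) + 2·e^(−4.4375) = 2.0000 + 0.66183 + 0.023651 = 2.6855.
P₂ = g₂ e^(−E₂/kT) / Z = 0.023651/2.6855 = 0.00881.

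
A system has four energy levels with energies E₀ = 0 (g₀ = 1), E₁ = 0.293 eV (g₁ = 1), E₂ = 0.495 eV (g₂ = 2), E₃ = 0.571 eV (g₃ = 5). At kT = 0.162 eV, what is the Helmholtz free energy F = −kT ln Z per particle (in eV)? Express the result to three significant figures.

Eᵢ/kT = 0, 1.8086, 3.0556, 3.5247.
Z = Σ gᵢe^(−Eᵢ/kT) = 1·e^(−0) + 1·e^(−1.8086) + 2·e^(−3.0556) + 5·e^(−3.5247) = 1.0000 + 0.16388 + 0.094189 + 0.14730 = 1.4054.
F = −kT ln Z = −0.162 × ln(1.4054) = −0.162 × 0.34032 = -0.0551 eV.

-0.0551 eV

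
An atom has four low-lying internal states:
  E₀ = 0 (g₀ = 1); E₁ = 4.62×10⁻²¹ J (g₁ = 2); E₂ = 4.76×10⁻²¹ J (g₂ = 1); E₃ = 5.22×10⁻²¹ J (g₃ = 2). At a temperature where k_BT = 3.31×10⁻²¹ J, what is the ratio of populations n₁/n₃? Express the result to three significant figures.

n₁/n₃ = (g₁/g₃) exp[−(E₁−E₃)/kT] = (2/2) × exp(−(-0.60 ×10⁻²¹ J)/(3.31 ×10⁻²¹ J)) = (2/2) × exp(0.18127) = 1.20.

1.20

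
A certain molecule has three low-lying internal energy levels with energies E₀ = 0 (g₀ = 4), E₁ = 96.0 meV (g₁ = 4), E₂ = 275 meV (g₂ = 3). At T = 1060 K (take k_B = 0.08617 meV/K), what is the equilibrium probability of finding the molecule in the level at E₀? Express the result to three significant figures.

k_BT = 0.08617 × 1060 K = 91.340 meV.
Eᵢ/kT = 0, 1.0510, 3.0107.
Z = Σ gᵢe^(−Eᵢ/kT) = 4·e^(−0) + 4·e^(−1.0510) + 3·e^(−3.0107) = 4.0000 + 1.3984 + 0.14777 = 5.5462.
P₀ = g₀ e^(−E₀/kT) / Z = 4.0000/5.5462 = 0.721.

0.721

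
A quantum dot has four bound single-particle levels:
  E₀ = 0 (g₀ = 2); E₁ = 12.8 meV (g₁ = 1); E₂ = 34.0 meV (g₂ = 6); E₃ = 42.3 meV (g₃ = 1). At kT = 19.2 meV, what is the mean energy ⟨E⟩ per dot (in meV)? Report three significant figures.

12.6 meV

Eᵢ/kT = 0, 0.66667, 1.7708, 2.2031.
Z = Σ gᵢe^(−Eᵢ/kT) = 2·e^(−0) + 1·e^(−0.66667) + 6·e^(−1.7708) + 1·e^(−2.2031) = 2.0000 + 0.51342 + 1.0212 + 0.11046 = 3.6451.
⟨E⟩ = Σ Eᵢ gᵢe^(−Eᵢ/kT) / Z = (0·2.0000 + 12.8·0.51342 + 34.0·1.0212 + 42.3·0.11046) / 3.6451 = 12.6 meV.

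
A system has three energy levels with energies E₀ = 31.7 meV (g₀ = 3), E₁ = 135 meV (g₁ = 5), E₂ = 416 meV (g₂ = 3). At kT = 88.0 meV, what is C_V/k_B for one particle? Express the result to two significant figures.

Eᵢ/kT = 0.3602, 1.534, 4.727.
Z = Σ gᵢe^(−Eᵢ/kT) = 3·e^(−0.3602) + 5·e^(−1.534) + 3·e^(−4.727) = 2.093 + 1.078 + 0.02656 = 3.198.
⟨E⟩ = 69.71 meV, ⟨E²⟩ = 8238 meV².
C_V/k_B = (⟨E²⟩ − ⟨E⟩²)/(kT)² = (8238 − 4859)/7744 = 0.44.

0.44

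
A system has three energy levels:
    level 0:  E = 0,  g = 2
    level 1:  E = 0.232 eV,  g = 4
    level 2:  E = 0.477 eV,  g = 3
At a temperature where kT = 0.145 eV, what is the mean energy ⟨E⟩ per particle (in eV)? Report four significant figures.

Eᵢ/kT = 0, 1.60000, 3.28966.
Z = Σ gᵢe^(−Eᵢ/kT) = 2·e^(−0) + 4·e^(−1.60000) + 3·e^(−3.28966) = 2.00000 + 0.807586 + 0.111800 = 2.91939.
⟨E⟩ = Σ Eᵢ gᵢe^(−Eᵢ/kT) / Z = (0·2.00000 + 0.232·0.807586 + 0.477·0.111800) / 2.91939 = 0.08244 eV.

0.08244 eV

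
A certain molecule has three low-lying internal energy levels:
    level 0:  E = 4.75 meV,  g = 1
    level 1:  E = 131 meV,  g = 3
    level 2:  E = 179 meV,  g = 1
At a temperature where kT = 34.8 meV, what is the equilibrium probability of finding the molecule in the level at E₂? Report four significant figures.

Eᵢ/kT = 0.136494, 3.76437, 5.14368.
Z = Σ gᵢe^(−Eᵢ/kT) = 1·e^(−0.136494) + 3·e^(−3.76437) + 1·e^(−5.14368) = 0.872412 + 0.0695466 + 0.00583617 = 0.947795.
P₂ = g₂ e^(−E₂/kT) / Z = 0.00583617/0.947795 = 0.006158.

0.006158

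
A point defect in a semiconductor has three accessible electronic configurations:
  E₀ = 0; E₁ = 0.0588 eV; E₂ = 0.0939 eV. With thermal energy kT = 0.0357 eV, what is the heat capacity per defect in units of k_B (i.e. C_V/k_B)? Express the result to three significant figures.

Eᵢ/kT = 0, 1.6471, 2.6303.
Z = Σ e^(−Eᵢ/kT) = e^(−0) + e^(−1.6471) + e^(−2.6303) = 1.0000 + 0.19261 + 0.072057 = 1.2647.
⟨E⟩ = 0.014305 eV, ⟨E²⟩ = 0.0010289 eV².
C_V/k_B = (⟨E²⟩ − ⟨E⟩²)/(kT)² = (0.0010289 − 0.00020463)/0.0012745 = 0.647.

0.647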